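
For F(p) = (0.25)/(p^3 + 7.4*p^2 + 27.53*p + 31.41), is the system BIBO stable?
Denominator: p^3 + 7.4*p^2 + 27.53*p + 31.41 = (p + 1.8)(p^2 + 5.6*p + 17.45). Poles: -1.8, -2.8 + 3.1j, -2.8 - 3.1j. All Re(p)<0: Yes (stable)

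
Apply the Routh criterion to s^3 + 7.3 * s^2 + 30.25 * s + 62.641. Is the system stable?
Routh array:
s^3: [1, 30.25]; s^2: [7.3, 62.641]; s^1: [21.669]; s^0: [62.641]
First column: [1, 7.3, 21.669, 62.641]. Sign changes = 0.
Yes, stable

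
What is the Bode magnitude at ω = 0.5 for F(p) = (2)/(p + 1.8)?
Substitute p = j*0.5: F(j0.5) = 1.03152 - 0.286533j.
|F(j0.5)| = sqrt(Re² + Im²) = 1.071.
20*log₁₀(1.071) = 0.59 dB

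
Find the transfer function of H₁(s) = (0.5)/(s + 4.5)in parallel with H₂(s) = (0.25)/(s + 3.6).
Parallel: H = H₁ + H₂ = (n₁·d₂ + n₂·d₁)/(d₁·d₂).
n₁·d₂ = 0.5*s + 1.8. n₂·d₁ = 0.25*s + 1.125. Sum = 0.75*s + 2.925. d₁·d₂ = s^2 + 8.1*s + 16.2.
H(s) = (0.75*s + 2.925)/(s^2 + 8.1*s + 16.2)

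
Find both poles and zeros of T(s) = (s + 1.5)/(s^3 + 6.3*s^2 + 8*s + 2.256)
Set denominator = 0: s^3 + 6.3*s^2 + 8*s + 2.256 = (s + 1.2)(s + 0.4)(s + 4.7) = 0 → Poles: -0.4, -1.2, -4.7
Set numerator = 0: s + 1.5 = 0 → Zeros: -1.5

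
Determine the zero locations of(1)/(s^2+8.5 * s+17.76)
Numerator is a nonzero constant (1) → Zeros: none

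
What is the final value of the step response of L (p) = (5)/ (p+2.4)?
FVT: lim_{t→∞} y(t) = lim_{p→0} p*Y(p) where Y(p) = L(p)/p.
= lim_{p→0} L(p) = L(0) = num(0)/den(0) = 5/2.4 = 2.083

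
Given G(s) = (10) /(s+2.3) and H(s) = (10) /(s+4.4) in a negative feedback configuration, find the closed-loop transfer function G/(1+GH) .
Closed-loop T = G/(1+GH).
Numerator: G_num * H_den = 10*s + 44.
Denominator: G_den * H_den + G_num * H_num = (s^2 + 6.7*s + 10.12) + (100) = s^2 + 6.7*s + 110.12.
T(s) = (10*s + 44)/(s^2 + 6.7*s + 110.12)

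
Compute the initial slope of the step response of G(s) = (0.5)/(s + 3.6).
IVT: y'(0⁺) = lim_{s→∞} s²·Y(s) = lim_{s→∞} s·G(s).
deg(num) = 0, deg(den) = 1, relative degree = 1, so s·G(s) → (leading num)/(leading den) = 0.5/1 = 0.5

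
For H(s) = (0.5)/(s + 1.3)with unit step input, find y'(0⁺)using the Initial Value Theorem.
IVT: y'(0⁺) = lim_{s→∞} s²·Y(s) = lim_{s→∞} s·H(s).
deg(num) = 0, deg(den) = 1, relative degree = 1, so s·H(s) → (leading num)/(leading den) = 0.5/1 = 0.5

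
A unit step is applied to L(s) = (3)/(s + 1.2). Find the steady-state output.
FVT: lim_{t→∞} y(t) = lim_{s→0} s*Y(s) where Y(s) = L(s)/s.
= lim_{s→0} L(s) = L(0) = num(0)/den(0) = 3/1.2 = 2.5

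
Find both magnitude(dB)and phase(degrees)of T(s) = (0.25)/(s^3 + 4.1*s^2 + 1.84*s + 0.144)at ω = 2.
Substitute s = j*2: T(j2) = -0.0143645 + 0.00381733j.
|T| = 20*log₁₀(sqrt(Re²+Im²)) = -36.56 dB.
∠T = atan2(Im, Re) = 165.12° (principal value).
Summing the individual angle contributions Σ∠(j2 − zᵢ) − Σ∠(j2 − pₖ) over the 0 zero(s) and 3 pole(s), each followed continuously from ω = 0 (DC phase referenced to (−180°, 180°]), gives -194.88°, i.e. the principal value - 360°. Continuous Bode phase = -194.88°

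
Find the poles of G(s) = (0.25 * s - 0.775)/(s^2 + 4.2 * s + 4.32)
Set denominator = 0: s^2 + 4.2*s + 4.32 = (s + 1.8)(s + 2.4) = 0 → Poles: -1.8, -2.4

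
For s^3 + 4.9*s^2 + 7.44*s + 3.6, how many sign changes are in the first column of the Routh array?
Routh array:
s^3: [1, 7.44]; s^2: [4.9, 3.6]; s^1: [6.70531]; s^0: [3.6]
First column: [1, 4.9, 6.70531, 3.6]. Sign changes = 0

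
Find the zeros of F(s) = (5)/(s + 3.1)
Numerator is a nonzero constant (5) → Zeros: none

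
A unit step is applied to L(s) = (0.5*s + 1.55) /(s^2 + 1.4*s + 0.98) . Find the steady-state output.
FVT: lim_{t→∞} y(t) = lim_{s→0} s*Y(s) where Y(s) = L(s)/s.
= lim_{s→0} L(s) = L(0) = num(0)/den(0) = 1.55/0.98 = 1.582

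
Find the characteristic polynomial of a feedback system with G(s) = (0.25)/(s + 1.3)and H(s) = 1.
Characteristic poly = G_den * H_den + G_num * H_num = (s + 1.3) + (0.25) = s + 1.55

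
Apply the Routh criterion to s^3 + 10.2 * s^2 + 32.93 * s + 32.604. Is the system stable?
Routh array:
s^3: [1, 32.93]; s^2: [10.2, 32.604]; s^1: [29.7335]; s^0: [32.604]
First column: [1, 10.2, 29.7335, 32.604]. Sign changes = 0.
Yes, stable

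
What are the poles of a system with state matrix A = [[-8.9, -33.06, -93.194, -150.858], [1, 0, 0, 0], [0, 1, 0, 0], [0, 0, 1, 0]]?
Eigenvalues solve det(λI - A) = 0.
Characteristic polynomial: λ^4 + 8.9*λ^3 + 33.06*λ^2 + 93.194*λ + 150.858 = 0.
Factor: (λ + 4.5)(λ + 3.4)(λ^2 + λ + 9.86) = 0.
Roots: -0.5 + 3.1j, -0.5 - 3.1j, -3.4, -4.5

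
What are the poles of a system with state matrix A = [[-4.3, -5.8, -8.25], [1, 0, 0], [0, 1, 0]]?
Eigenvalues solve det(λI - A) = 0.
Characteristic polynomial: λ^3 + 4.3*λ^2 + 5.8*λ + 8.25 = 0.
Factor: (λ + 3.3)(λ^2 + λ + 2.5) = 0.
Roots: -0.5 + 1.5j, -0.5 - 1.5j, -3.3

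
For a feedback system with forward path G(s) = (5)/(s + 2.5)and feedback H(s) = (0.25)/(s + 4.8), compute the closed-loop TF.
Closed-loop T = G/(1+GH).
Numerator: G_num * H_den = 5*s + 24.
Denominator: G_den * H_den + G_num * H_num = (s^2 + 7.3*s + 12) + (1.25) = s^2 + 7.3*s + 13.25.
T(s) = (5*s + 24)/(s^2 + 7.3*s + 13.25)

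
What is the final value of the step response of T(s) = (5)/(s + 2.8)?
FVT: lim_{t→∞} y(t) = lim_{s→0} s*Y(s) where Y(s) = T(s)/s.
= lim_{s→0} T(s) = T(0) = num(0)/den(0) = 5/2.8 = 1.786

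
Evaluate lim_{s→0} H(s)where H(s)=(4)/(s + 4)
DC gain = H(0) = num(0)/den(0) = 4/4 = 1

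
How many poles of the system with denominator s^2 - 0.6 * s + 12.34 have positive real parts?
Poles: 0.3 + 3.5j, 0.3 - 3.5j. RHP poles (Re>0): 2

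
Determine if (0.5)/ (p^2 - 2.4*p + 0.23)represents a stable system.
Denominator: p^2 - 2.4*p + 0.23 = (p - 2.3)(p - 0.1). Poles: 0.1, 2.3. All Re(p)<0: No (unstable)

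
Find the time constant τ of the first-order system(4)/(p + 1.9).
First-order system: τ = -1/pole. Pole = -1.9. τ = -1/(-1.9) = 0.5263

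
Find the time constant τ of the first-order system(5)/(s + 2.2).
First-order system: τ = -1/pole. Pole = -2.2. τ = -1/(-2.2) = 0.4545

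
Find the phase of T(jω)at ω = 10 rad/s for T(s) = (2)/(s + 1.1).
Substitute s = j*10: T(j10) = 0.021737 - 0.197609j.
∠T(j10) = atan2(Im, Re) = atan2(-0.197609, 0.021737) = -83.72°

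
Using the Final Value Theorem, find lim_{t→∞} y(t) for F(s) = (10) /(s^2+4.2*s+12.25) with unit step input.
FVT: lim_{t→∞} y(t) = lim_{s→0} s*Y(s) where Y(s) = F(s)/s.
= lim_{s→0} F(s) = F(0) = num(0)/den(0) = 10/12.25 = 0.8163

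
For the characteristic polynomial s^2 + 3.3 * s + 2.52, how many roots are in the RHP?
s^2 + 3.3*s + 2.52 = (s + 2.1)(s + 1.2). Poles: -1.2, -2.1. RHP poles (Re>0): 0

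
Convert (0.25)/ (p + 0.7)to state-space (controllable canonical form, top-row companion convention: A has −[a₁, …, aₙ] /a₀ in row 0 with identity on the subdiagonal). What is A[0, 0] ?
Reachable canonical form for den = p + 0.7: top row of A = -[a₁,a₂,...,aₙ]/a₀, ones on the subdiagonal, zeros elsewhere.
A = [[-0.7]].
A[0,0] = -0.7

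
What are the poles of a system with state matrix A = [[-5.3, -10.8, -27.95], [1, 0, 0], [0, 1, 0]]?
Eigenvalues solve det(λI - A) = 0.
Characteristic polynomial: λ^3 + 5.3*λ^2 + 10.8*λ + 27.95 = 0.
Factor: (λ + 4.3)(λ^2 + λ + 6.5) = 0.
Roots: -0.5 + 2.5j, -0.5 - 2.5j, -4.3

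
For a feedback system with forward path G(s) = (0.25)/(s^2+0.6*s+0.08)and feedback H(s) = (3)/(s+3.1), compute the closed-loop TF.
Closed-loop T = G/(1+GH).
Numerator: G_num * H_den = 0.25*s + 0.775.
Denominator: G_den * H_den + G_num * H_num = (s^3 + 3.7*s^2 + 1.94*s + 0.248) + (0.75) = s^3 + 3.7*s^2 + 1.94*s + 0.998.
T(s) = (0.25*s + 0.775)/(s^3 + 3.7*s^2 + 1.94*s + 0.998)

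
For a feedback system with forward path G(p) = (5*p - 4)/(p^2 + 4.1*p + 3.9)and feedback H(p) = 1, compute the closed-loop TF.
Closed-loop T = G/(1+GH).
Numerator: G_num * H_den = 5*p - 4.
Denominator: G_den * H_den + G_num * H_num = (p^2 + 4.1*p + 3.9) + (5*p - 4) = p^2 + 9.1*p - 0.1.
T(p) = (5*p - 4)/(p^2 + 9.1*p - 0.1)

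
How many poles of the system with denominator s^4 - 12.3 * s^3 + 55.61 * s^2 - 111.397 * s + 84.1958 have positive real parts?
s^4 - 12.3*s^3 + 55.61*s^2 - 111.397*s + 84.1958 = (s - 2.6)(s - 4.7)(s^2 - 5*s + 6.89). Poles: 2.5 + 0.8j, 2.5 - 0.8j, 2.6, 4.7. RHP poles (Re>0): 4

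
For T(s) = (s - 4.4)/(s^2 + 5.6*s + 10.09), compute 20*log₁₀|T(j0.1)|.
Substitute s = j*0.1: T(j0.1) = -0.434615 + 0.0340659j.
|T(j0.1)| = sqrt(Re² + Im²) = 0.4359.
20*log₁₀(0.4359) = -7.21 dB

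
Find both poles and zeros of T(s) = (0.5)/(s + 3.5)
Set denominator = 0: s + 3.5 = 0 → Poles: -3.5
Numerator is a nonzero constant (0.5) → Zeros: none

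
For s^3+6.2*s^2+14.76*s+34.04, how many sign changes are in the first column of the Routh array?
Routh array:
s^3: [1, 14.76]; s^2: [6.2, 34.04]; s^1: [9.26968]; s^0: [34.04]
First column: [1, 6.2, 9.26968, 34.04]. Sign changes = 0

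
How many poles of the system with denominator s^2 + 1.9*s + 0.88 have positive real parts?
s^2 + 1.9*s + 0.88 = (s + 1.1)(s + 0.8). Poles: -0.8, -1.1. RHP poles (Re>0): 0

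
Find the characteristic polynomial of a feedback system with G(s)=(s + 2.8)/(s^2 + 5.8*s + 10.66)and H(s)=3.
Characteristic poly = G_den * H_den + G_num * H_num = (s^2 + 5.8*s + 10.66) + (3*s + 8.4) = s^2 + 8.8*s + 19.06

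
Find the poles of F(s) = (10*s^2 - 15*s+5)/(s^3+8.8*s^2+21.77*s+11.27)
Set denominator = 0: s^3 + 8.8*s^2 + 21.77*s + 11.27 = (s + 4.6)(s + 3.5)(s + 0.7) = 0 → Poles: -0.7, -3.5, -4.6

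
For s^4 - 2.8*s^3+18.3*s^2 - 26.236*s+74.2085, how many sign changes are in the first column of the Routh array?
Routh array:
s^4: [1, 18.3, 74.2085]; s^3: [-2.8, -26.236]; s^2: [8.93, 74.2085]; s^1: [-2.96794]; s^0: [74.2085]
First column: [1, -2.8, 8.93, -2.96794, 74.2085]. Sign changes = 4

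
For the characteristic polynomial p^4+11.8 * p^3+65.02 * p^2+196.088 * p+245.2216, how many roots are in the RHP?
p^4 + 11.8*p^3 + 65.02*p^2 + 196.088*p + 245.2216 = (p + 3.8)(p + 3.4)(p^2 + 4.6*p + 18.98). Poles: -2.3 + 3.7j, -2.3 - 3.7j, -3.4, -3.8. RHP poles (Re>0): 0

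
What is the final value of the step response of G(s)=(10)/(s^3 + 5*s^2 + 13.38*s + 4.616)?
FVT: lim_{t→∞} y(t) = lim_{s→0} s*Y(s) where Y(s) = G(s)/s.
= lim_{s→0} G(s) = G(0) = num(0)/den(0) = 10/4.616 = 2.166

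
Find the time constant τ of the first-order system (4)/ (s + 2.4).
First-order system: τ = -1/pole. Pole = -2.4. τ = -1/(-2.4) = 0.4167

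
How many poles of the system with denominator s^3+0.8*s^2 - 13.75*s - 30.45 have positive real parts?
s^3 + 0.8*s^2 - 13.75*s - 30.45 = (s - 4.2)(s^2 + 5*s + 7.25). Poles: -2.5 + 1j, -2.5 - 1j, 4.2. RHP poles (Re>0): 1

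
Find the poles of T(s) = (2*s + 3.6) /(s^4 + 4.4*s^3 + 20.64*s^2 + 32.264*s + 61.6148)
Set denominator = 0: s^4 + 4.4*s^3 + 20.64*s^2 + 32.264*s + 61.6148 = (s^2 + 1.4*s + 5.78)(s^2 + 3*s + 10.66) = 0 → Poles: -0.7 + 2.3j, -0.7 - 2.3j, -1.5 + 2.9j, -1.5 - 2.9j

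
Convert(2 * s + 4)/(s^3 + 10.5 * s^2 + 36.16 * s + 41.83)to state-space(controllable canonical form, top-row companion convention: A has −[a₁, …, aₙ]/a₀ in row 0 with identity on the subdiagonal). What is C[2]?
Reachable canonical form: C = numerator coefficients (right-aligned, zero-padded to length n).
num = 2*s + 4, C = [[0, 2, 4]].
C[2] = 4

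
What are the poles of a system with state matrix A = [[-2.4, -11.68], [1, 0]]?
Eigenvalues solve det(λI - A) = 0.
Characteristic polynomial: λ^2 + 2.4*λ + 11.68 = 0.
Roots: -1.2 + 3.2j, -1.2 - 3.2j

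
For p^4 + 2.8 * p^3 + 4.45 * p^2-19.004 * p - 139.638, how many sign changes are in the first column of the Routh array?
Routh array:
p^4: [1, 4.45, -139.638]; p^3: [2.8, -19.004]; p^2: [11.2371, -139.638]; p^1: [15.7901]; p^0: [-139.638]
First column: [1, 2.8, 11.2371, 15.7901, -139.638]. Sign changes = 1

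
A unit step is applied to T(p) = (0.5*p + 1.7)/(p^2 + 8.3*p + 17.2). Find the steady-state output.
FVT: lim_{t→∞} y(t) = lim_{p→0} p*Y(p) where Y(p) = T(p)/p.
= lim_{p→0} T(p) = T(0) = num(0)/den(0) = 1.7/17.2 = 0.09884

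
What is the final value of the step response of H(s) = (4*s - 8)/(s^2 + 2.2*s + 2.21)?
FVT: lim_{t→∞} y(t) = lim_{s→0} s*Y(s) where Y(s) = H(s)/s.
= lim_{s→0} H(s) = H(0) = num(0)/den(0) = -8/2.21 = -3.62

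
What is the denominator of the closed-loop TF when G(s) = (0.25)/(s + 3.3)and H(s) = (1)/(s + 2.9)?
Characteristic poly = G_den * H_den + G_num * H_num = (s^2 + 6.2*s + 9.57) + (0.25) = s^2 + 6.2*s + 9.82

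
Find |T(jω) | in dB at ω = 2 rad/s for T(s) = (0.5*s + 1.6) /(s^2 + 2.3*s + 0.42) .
Substitute s = j*2: T(j2) = -0.0331995 - 0.321988j.
|T(j2)| = sqrt(Re² + Im²) = 0.3237.
20*log₁₀(0.3237) = -9.80 dB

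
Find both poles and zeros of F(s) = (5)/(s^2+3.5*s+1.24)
Set denominator = 0: s^2 + 3.5*s + 1.24 = (s + 3.1)(s + 0.4) = 0 → Poles: -0.4, -3.1
Numerator is a nonzero constant (5) → Zeros: none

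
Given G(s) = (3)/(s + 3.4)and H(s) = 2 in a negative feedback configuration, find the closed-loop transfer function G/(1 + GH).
Closed-loop T = G/(1+GH).
Numerator: G_num * H_den = 3.
Denominator: G_den * H_den + G_num * H_num = (s + 3.4) + (6) = s + 9.4.
T(s) = (3)/(s + 9.4)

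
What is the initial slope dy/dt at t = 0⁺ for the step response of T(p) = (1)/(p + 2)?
IVT: y'(0⁺) = lim_{p→∞} p²·Y(p) = lim_{p→∞} p·T(p).
deg(num) = 0, deg(den) = 1, relative degree = 1, so p·T(p) → (leading num)/(leading den) = 1/1 = 1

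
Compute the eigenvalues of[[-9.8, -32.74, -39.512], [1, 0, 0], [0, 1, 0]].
Eigenvalues solve det(λI - A) = 0.
Characteristic polynomial: λ^3 + 9.8*λ^2 + 32.74*λ + 39.512 = 0.
Factor: (λ + 4.4)(λ^2 + 5.4*λ + 8.98) = 0.
Roots: -2.7 + 1.3j, -2.7 - 1.3j, -4.4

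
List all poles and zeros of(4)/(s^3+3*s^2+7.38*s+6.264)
Set denominator = 0: s^3 + 3*s^2 + 7.38*s + 6.264 = (s + 1.2)(s^2 + 1.8*s + 5.22) = 0 → Poles: -0.9 + 2.1j, -0.9 - 2.1j, -1.2
Numerator is a nonzero constant (4) → Zeros: none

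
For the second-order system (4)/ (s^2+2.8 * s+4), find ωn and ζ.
Standard form: ωn²/(s²+2ζωn·s+ωn²).
const=4=ωn² → ωn=2, s coeff=2.8=2ζωn → ζ=0.7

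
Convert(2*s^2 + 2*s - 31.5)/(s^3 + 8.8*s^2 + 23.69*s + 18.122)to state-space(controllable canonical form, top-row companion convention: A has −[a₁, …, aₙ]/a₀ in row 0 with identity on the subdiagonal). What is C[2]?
Reachable canonical form: C = numerator coefficients (right-aligned, zero-padded to length n).
num = 2*s^2 + 2*s - 31.5, C = [[2, 2, -31.5]].
C[2] = -31.5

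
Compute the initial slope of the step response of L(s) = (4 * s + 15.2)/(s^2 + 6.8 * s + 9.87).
IVT: y'(0⁺) = lim_{s→∞} s²·Y(s) = lim_{s→∞} s·L(s).
deg(num) = 1, deg(den) = 2, relative degree = 1, so s·L(s) → (leading num)/(leading den) = 4/1 = 4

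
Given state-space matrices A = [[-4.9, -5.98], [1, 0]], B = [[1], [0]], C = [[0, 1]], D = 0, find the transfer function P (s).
P(s) = C(sI - A)⁻¹B + D.
Characteristic polynomial det(sI - A) = s^2 + 4.9*s + 5.98.
Numerator from C·adj(sI-A)·B + D·det(sI-A) = 1.
P(s) = (1)/(s^2 + 4.9*s + 5.98)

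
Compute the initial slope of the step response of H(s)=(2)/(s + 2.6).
IVT: y'(0⁺) = lim_{s→∞} s²·Y(s) = lim_{s→∞} s·H(s).
deg(num) = 0, deg(den) = 1, relative degree = 1, so s·H(s) → (leading num)/(leading den) = 2/1 = 2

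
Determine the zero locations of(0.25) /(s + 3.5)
Numerator is a nonzero constant (0.25) → Zeros: none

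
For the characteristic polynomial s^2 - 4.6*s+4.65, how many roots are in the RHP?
s^2 - 4.6*s + 4.65 = (s - 1.5)(s - 3.1). Poles: 1.5, 3.1. RHP poles (Re>0): 2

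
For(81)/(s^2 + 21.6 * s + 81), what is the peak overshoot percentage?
Standard form: ωn²/(s²+2ζωn·s+ωn²) → ωn = 9, ζ = 1.2.
ζ ≥ 1, so the response is non-oscillatory: peak overshoot = 0%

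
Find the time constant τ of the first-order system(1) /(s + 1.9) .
First-order system: τ = -1/pole. Pole = -1.9. τ = -1/(-1.9) = 0.5263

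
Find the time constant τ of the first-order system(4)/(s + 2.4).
First-order system: τ = -1/pole. Pole = -2.4. τ = -1/(-2.4) = 0.4167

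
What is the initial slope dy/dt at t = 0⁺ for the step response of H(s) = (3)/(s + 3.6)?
IVT: y'(0⁺) = lim_{s→∞} s²·Y(s) = lim_{s→∞} s·H(s).
deg(num) = 0, deg(den) = 1, relative degree = 1, so s·H(s) → (leading num)/(leading den) = 3/1 = 3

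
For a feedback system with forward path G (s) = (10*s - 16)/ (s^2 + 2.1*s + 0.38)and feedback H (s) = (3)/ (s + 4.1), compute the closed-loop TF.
Closed-loop T = G/(1+GH).
Numerator: G_num * H_den = 10*s^2 + 25*s - 65.6.
Denominator: G_den * H_den + G_num * H_num = (s^3 + 6.2*s^2 + 8.99*s + 1.558) + (30*s - 48) = s^3 + 6.2*s^2 + 38.99*s - 46.442.
T(s) = (10*s^2 + 25*s - 65.6)/(s^3 + 6.2*s^2 + 38.99*s - 46.442)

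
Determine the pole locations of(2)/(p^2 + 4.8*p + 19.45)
Set denominator = 0: p^2 + 4.8*p + 19.45 = 0 → Poles: -2.4 + 3.7j, -2.4 - 3.7j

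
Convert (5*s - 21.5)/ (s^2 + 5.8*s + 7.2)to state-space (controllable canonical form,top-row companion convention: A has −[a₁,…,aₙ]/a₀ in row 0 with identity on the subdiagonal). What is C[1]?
Reachable canonical form: C = numerator coefficients (right-aligned, zero-padded to length n).
num = 5*s - 21.5, C = [[5, -21.5]].
C[1] = -21.5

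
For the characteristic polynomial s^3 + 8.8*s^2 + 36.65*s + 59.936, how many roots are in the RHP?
s^3 + 8.8*s^2 + 36.65*s + 59.936 = (s + 3.2)(s^2 + 5.6*s + 18.73). Poles: -2.8 + 3.3j, -2.8 - 3.3j, -3.2. RHP poles (Re>0): 0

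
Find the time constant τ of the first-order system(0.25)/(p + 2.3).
First-order system: τ = -1/pole. Pole = -2.3. τ = -1/(-2.3) = 0.4348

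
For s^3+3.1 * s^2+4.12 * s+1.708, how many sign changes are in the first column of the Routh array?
Routh array:
s^3: [1, 4.12]; s^2: [3.1, 1.708]; s^1: [3.56903]; s^0: [1.708]
First column: [1, 3.1, 3.56903, 1.708]. Sign changes = 0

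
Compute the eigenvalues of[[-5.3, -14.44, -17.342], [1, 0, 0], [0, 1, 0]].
Eigenvalues solve det(λI - A) = 0.
Characteristic polynomial: λ^3 + 5.3*λ^2 + 14.44*λ + 17.342 = 0.
Factor: (λ + 2.3)(λ^2 + 3*λ + 7.54) = 0.
Roots: -1.5 + 2.3j, -1.5 - 2.3j, -2.3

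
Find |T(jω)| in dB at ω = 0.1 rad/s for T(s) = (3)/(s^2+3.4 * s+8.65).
Substitute s = j*0.1: T(j0.1) = 0.346685 - 0.0136427j.
|T(j0.1)| = sqrt(Re² + Im²) = 0.347.
20*log₁₀(0.347) = -9.19 dB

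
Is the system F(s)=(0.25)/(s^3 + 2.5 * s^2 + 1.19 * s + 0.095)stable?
Denominator: s^3 + 2.5*s^2 + 1.19*s + 0.095 = (s + 0.5)(s + 0.1)(s + 1.9). Poles: -0.1, -0.5, -1.9. All Re(p)<0: Yes (stable)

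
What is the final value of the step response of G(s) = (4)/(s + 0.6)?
FVT: lim_{t→∞} y(t) = lim_{s→0} s*Y(s) where Y(s) = G(s)/s.
= lim_{s→0} G(s) = G(0) = num(0)/den(0) = 4/0.6 = 6.667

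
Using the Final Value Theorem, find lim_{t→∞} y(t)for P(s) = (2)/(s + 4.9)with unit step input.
FVT: lim_{t→∞} y(t) = lim_{s→0} s*Y(s) where Y(s) = P(s)/s.
= lim_{s→0} P(s) = P(0) = num(0)/den(0) = 2/4.9 = 0.4082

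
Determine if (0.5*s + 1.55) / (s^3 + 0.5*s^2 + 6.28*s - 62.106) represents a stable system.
Denominator: s^3 + 0.5*s^2 + 6.28*s - 62.106 = (s - 3.3)(s^2 + 3.8*s + 18.82). Poles: -1.9 + 3.9j, -1.9 - 3.9j, 3.3. All Re(p)<0: No (unstable)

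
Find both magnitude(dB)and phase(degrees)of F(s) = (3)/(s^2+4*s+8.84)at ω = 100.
Substitute s = j*100: F(j100) = -0.000299785 - 1.2002e-05j.
|F| = 20*log₁₀(sqrt(Re²+Im²)) = -70.46 dB.
∠F = atan2(Im, Re) = -177.71°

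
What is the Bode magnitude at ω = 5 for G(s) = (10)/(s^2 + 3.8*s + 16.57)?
Substitute s = j*5: G(j5) = -0.19511 - 0.439749j.
|G(j5)| = sqrt(Re² + Im²) = 0.4811.
20*log₁₀(0.4811) = -6.36 dB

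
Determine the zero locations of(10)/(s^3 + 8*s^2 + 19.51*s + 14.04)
Numerator is a nonzero constant (10) → Zeros: none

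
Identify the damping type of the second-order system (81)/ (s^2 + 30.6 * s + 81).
Standard form: ωn²/(s²+2ζωn·s+ωn²) gives ωn=9, ζ=1.7.
Overdamped (ζ = 1.7 > 1)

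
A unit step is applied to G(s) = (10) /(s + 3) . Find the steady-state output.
FVT: lim_{t→∞} y(t) = lim_{s→0} s*Y(s) where Y(s) = G(s)/s.
= lim_{s→0} G(s) = G(0) = num(0)/den(0) = 10/3 = 3.333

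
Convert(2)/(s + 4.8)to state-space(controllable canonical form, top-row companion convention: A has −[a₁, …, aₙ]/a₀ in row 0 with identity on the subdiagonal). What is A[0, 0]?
Reachable canonical form for den = s + 4.8: top row of A = -[a₁,a₂,...,aₙ]/a₀, ones on the subdiagonal, zeros elsewhere.
A = [[-4.8]].
A[0,0] = -4.8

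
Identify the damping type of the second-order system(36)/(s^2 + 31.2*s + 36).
Standard form: ωn²/(s²+2ζωn·s+ωn²) gives ωn=6, ζ=2.6.
Overdamped (ζ = 2.6 > 1)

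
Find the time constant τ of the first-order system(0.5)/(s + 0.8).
First-order system: τ = -1/pole. Pole = -0.8. τ = -1/(-0.8) = 1.25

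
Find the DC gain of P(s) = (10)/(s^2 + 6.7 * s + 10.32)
DC gain = P(0) = num(0)/den(0) = 10/10.32 = 0.969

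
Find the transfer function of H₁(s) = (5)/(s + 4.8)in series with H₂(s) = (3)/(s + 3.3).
Series: H = H₁ · H₂ = (n₁·n₂)/(d₁·d₂).
Num: n₁·n₂ = 15. Den: d₁·d₂ = s^2 + 8.1*s + 15.84.
H(s) = (15)/(s^2 + 8.1*s + 15.84)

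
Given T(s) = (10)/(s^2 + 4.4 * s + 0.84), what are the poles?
Set denominator = 0: s^2 + 4.4*s + 0.84 = (s + 0.2)(s + 4.2) = 0 → Poles: -0.2, -4.2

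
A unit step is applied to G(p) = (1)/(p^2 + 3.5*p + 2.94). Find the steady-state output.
FVT: lim_{t→∞} y(t) = lim_{p→0} p*Y(p) where Y(p) = G(p)/p.
= lim_{p→0} G(p) = G(0) = num(0)/den(0) = 1/2.94 = 0.3401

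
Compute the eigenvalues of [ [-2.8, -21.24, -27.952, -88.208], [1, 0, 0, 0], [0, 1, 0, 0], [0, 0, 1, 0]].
Eigenvalues solve det(λI - A) = 0.
Characteristic polynomial: λ^4 + 2.8*λ^3 + 21.24*λ^2 + 27.952*λ + 88.208 = 0.
Factor: (λ^2 + 1.6*λ + 7.4)(λ^2 + 1.2*λ + 11.92) = 0.
Roots: -0.6 + 3.4j, -0.6 - 3.4j, -0.8 + 2.6j, -0.8 - 2.6j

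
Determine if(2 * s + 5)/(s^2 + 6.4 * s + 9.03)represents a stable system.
Denominator: s^2 + 6.4*s + 9.03 = (s + 2.1)(s + 4.3). Poles: -2.1, -4.3. All Re(p)<0: Yes (stable)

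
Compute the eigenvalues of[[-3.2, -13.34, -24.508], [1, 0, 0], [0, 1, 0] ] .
Eigenvalues solve det(λI - A) = 0.
Characteristic polynomial: λ^3 + 3.2*λ^2 + 13.34*λ + 24.508 = 0.
Factor: (λ + 2.2)(λ^2 + λ + 11.14) = 0.
Roots: -0.5 + 3.3j, -0.5 - 3.3j, -2.2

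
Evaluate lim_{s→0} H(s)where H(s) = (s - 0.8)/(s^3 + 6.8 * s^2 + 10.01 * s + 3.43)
DC gain = H(0) = num(0)/den(0) = -0.8/3.43 = -0.2332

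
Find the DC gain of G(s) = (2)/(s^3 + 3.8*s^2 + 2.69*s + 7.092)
DC gain = G(0) = num(0)/den(0) = 2/7.092 = 0.282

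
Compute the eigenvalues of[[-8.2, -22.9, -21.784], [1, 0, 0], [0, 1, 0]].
Eigenvalues solve det(λI - A) = 0.
Characteristic polynomial: λ^3 + 8.2*λ^2 + 22.9*λ + 21.784 = 0.
Factor: (λ + 2.8)(λ^2 + 5.4*λ + 7.78) = 0.
Roots: -2.7 + 0.7j, -2.7 - 0.7j, -2.8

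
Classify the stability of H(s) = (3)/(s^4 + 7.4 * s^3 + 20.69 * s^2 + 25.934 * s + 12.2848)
Denominator: s^4 + 7.4*s^3 + 20.69*s^2 + 25.934*s + 12.2848 = (s + 2.2)(s + 1.6)(s^2 + 3.6*s + 3.49). Poles: -1.6, -1.8 + 0.5j, -1.8 - 0.5j, -2.2. Stable (all poles in LHP)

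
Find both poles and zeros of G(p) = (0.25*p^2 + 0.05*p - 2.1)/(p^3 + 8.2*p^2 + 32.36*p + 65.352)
Set denominator = 0: p^3 + 8.2*p^2 + 32.36*p + 65.352 = (p + 4.2)(p^2 + 4*p + 15.56) = 0 → Poles: -2 + 3.4j, -2 - 3.4j, -4.2
Set numerator = 0: 0.25*p^2 + 0.05*p - 2.1 = 0.25*(p - 2.8)(p + 3) = 0 → Zeros: -3, 2.8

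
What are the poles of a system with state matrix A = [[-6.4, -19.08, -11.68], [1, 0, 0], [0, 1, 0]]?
Eigenvalues solve det(λI - A) = 0.
Characteristic polynomial: λ^3 + 6.4*λ^2 + 19.08*λ + 11.68 = 0.
Factor: (λ + 0.8)(λ^2 + 5.6*λ + 14.6) = 0.
Roots: -0.8, -2.8 + 2.6j, -2.8 - 2.6j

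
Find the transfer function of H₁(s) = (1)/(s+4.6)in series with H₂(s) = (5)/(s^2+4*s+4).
Series: H = H₁ · H₂ = (n₁·n₂)/(d₁·d₂).
Num: n₁·n₂ = 5. Den: d₁·d₂ = s^3 + 8.6*s^2 + 22.4*s + 18.4.
H(s) = (5)/(s^3 + 8.6*s^2 + 22.4*s + 18.4)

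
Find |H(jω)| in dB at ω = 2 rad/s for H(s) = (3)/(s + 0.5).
Substitute s = j*2: H(j2) = 0.352941 - 1.41176j.
|H(j2)| = sqrt(Re² + Im²) = 1.455.
20*log₁₀(1.455) = 3.26 dB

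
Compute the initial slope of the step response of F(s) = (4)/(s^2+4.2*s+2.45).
IVT: y'(0⁺) = lim_{s→∞} s²·Y(s) = lim_{s→∞} s·F(s).
deg(num) = 0, deg(den) = 2, relative degree = 2 ≥ 2, so s·F(s) → 0. Initial slope = 0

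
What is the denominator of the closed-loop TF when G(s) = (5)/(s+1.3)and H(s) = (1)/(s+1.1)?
Characteristic poly = G_den * H_den + G_num * H_num = (s^2 + 2.4*s + 1.43) + (5) = s^2 + 2.4*s + 6.43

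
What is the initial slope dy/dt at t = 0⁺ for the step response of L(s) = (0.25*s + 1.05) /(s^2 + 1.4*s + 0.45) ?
IVT: y'(0⁺) = lim_{s→∞} s²·Y(s) = lim_{s→∞} s·L(s).
deg(num) = 1, deg(den) = 2, relative degree = 1, so s·L(s) → (leading num)/(leading den) = 0.25/1 = 0.25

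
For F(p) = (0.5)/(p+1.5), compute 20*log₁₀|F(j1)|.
Substitute p = j*1: F(j1) = 0.230769 - 0.153846j.
|F(j1)| = sqrt(Re² + Im²) = 0.2774.
20*log₁₀(0.2774) = -11.14 dB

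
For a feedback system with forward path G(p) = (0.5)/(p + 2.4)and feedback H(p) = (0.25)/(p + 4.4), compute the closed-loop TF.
Closed-loop T = G/(1+GH).
Numerator: G_num * H_den = 0.5*p + 2.2.
Denominator: G_den * H_den + G_num * H_num = (p^2 + 6.8*p + 10.56) + (0.125) = p^2 + 6.8*p + 10.685.
T(p) = (0.5*p + 2.2)/(p^2 + 6.8*p + 10.685)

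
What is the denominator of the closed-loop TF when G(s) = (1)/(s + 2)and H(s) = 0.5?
Characteristic poly = G_den * H_den + G_num * H_num = (s + 2) + (0.5) = s + 2.5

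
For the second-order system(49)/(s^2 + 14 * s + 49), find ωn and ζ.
Standard form: ωn²/(s²+2ζωn·s+ωn²).
const=49=ωn² → ωn=7, s coeff=14=2ζωn → ζ=1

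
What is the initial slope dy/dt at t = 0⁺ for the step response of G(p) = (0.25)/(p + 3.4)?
IVT: y'(0⁺) = lim_{p→∞} p²·Y(p) = lim_{p→∞} p·G(p).
deg(num) = 0, deg(den) = 1, relative degree = 1, so p·G(p) → (leading num)/(leading den) = 0.25/1 = 0.25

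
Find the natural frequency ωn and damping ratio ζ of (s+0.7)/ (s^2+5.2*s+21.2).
Underdamped: complex pole -2.6 + 3.8j. ωn = |pole| = 4.604, ζ = -Re(pole)/ωn = 0.5647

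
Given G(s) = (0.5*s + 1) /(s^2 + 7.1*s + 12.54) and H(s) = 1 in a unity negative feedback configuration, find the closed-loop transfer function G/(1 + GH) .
Closed-loop T = G/(1+GH).
Numerator: G_num * H_den = 0.5*s + 1.
Denominator: G_den * H_den + G_num * H_num = (s^2 + 7.1*s + 12.54) + (0.5*s + 1) = s^2 + 7.6*s + 13.54.
T(s) = (0.5*s + 1)/(s^2 + 7.6*s + 13.54)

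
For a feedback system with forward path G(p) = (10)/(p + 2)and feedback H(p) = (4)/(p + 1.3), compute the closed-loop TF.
Closed-loop T = G/(1+GH).
Numerator: G_num * H_den = 10*p + 13.
Denominator: G_den * H_den + G_num * H_num = (p^2 + 3.3*p + 2.6) + (40) = p^2 + 3.3*p + 42.6.
T(p) = (10*p + 13)/(p^2 + 3.3*p + 42.6)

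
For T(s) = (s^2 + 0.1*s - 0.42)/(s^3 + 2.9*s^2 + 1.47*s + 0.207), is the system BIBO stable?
Denominator: s^3 + 2.9*s^2 + 1.47*s + 0.207 = (s + 2.3)(s + 0.3)(s + 0.3). Poles: -0.3, -0.3, -2.3. All Re(p)<0: Yes (stable)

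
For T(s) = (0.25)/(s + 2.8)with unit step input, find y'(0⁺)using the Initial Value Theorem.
IVT: y'(0⁺) = lim_{s→∞} s²·Y(s) = lim_{s→∞} s·T(s).
deg(num) = 0, deg(den) = 1, relative degree = 1, so s·T(s) → (leading num)/(leading den) = 0.25/1 = 0.25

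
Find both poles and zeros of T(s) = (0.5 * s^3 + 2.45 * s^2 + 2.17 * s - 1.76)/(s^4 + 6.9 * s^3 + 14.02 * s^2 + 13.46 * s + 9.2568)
Set denominator = 0: s^4 + 6.9*s^3 + 14.02*s^2 + 13.46*s + 9.2568 = (s + 1.9)(s + 4.2)(s^2 + 0.8*s + 1.16) = 0 → Poles: -0.4 + 1j, -0.4 - 1j, -1.9, -4.2
Set numerator = 0: 0.5*s^3 + 2.45*s^2 + 2.17*s - 1.76 = 0.5*(s + 3.2)(s + 2.2)(s - 0.5) = 0 → Zeros: -2.2, -3.2, 0.5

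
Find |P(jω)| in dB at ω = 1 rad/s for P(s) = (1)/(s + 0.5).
Substitute s = j*1: P(j1) = 0.4 - 0.8j.
|P(j1)| = sqrt(Re² + Im²) = 0.8944.
20*log₁₀(0.8944) = -0.97 dB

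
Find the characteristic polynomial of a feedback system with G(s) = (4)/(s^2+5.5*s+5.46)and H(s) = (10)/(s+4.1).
Characteristic poly = G_den * H_den + G_num * H_num = (s^3 + 9.6*s^2 + 28.01*s + 22.386) + (40) = s^3 + 9.6*s^2 + 28.01*s + 62.386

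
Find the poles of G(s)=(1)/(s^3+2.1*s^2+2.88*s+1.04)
Set denominator = 0: s^3 + 2.1*s^2 + 2.88*s + 1.04 = (s + 0.5)(s^2 + 1.6*s + 2.08) = 0 → Poles: -0.5, -0.8 + 1.2j, -0.8 - 1.2j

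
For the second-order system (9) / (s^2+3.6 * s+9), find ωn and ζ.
Standard form: ωn²/(s²+2ζωn·s+ωn²).
const=9=ωn² → ωn=3, s coeff=3.6=2ζωn → ζ=0.6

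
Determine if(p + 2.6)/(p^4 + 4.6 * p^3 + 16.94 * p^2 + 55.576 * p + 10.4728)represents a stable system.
Denominator: p^4 + 4.6*p^3 + 16.94*p^2 + 55.576*p + 10.4728 = (p + 0.2)(p + 3.8)(p^2 + 0.6*p + 13.78). Poles: -0.2, -0.3 + 3.7j, -0.3 - 3.7j, -3.8. All Re(p)<0: Yes (stable)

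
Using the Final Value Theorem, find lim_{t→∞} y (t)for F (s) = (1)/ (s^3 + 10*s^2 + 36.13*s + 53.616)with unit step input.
FVT: lim_{t→∞} y(t) = lim_{s→0} s*Y(s) where Y(s) = F(s)/s.
= lim_{s→0} F(s) = F(0) = num(0)/den(0) = 1/53.616 = 0.01865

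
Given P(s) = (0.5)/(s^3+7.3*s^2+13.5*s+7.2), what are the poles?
Set denominator = 0: s^3 + 7.3*s^2 + 13.5*s + 7.2 = (s + 4.8)(s + 1)(s + 1.5) = 0 → Poles: -1, -1.5, -4.8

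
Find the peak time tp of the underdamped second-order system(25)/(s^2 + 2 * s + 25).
Standard form: ωn²/(s²+2ζωn·s+ωn²) → ωn = 5, ζ = 0.2.
ωd = ωn·√(1-ζ²) = 5·√(1-0.2²) = 4.899.
tp = π/ωd = π/4.899 = 0.6413 s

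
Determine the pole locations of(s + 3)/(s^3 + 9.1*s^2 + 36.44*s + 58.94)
Set denominator = 0: s^3 + 9.1*s^2 + 36.44*s + 58.94 = (s + 3.5)(s^2 + 5.6*s + 16.84) = 0 → Poles: -2.8 + 3j, -2.8 - 3j, -3.5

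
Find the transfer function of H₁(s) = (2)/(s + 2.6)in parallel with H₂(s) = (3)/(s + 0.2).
Parallel: H = H₁ + H₂ = (n₁·d₂ + n₂·d₁)/(d₁·d₂).
n₁·d₂ = 2*s + 0.4. n₂·d₁ = 3*s + 7.8. Sum = 5*s + 8.2. d₁·d₂ = s^2 + 2.8*s + 0.52.
H(s) = (5*s + 8.2)/(s^2 + 2.8*s + 0.52)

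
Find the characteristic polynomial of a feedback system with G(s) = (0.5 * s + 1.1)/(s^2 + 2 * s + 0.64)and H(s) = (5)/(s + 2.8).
Characteristic poly = G_den * H_den + G_num * H_num = (s^3 + 4.8*s^2 + 6.24*s + 1.792) + (2.5*s + 5.5) = s^3 + 4.8*s^2 + 8.74*s + 7.292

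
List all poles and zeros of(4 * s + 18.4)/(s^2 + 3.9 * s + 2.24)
Set denominator = 0: s^2 + 3.9*s + 2.24 = (s + 0.7)(s + 3.2) = 0 → Poles: -0.7, -3.2
Set numerator = 0: 4*s + 18.4 = 0 → Zeros: -4.6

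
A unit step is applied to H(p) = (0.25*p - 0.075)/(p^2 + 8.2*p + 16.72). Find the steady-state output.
FVT: lim_{t→∞} y(t) = lim_{p→0} p*Y(p) where Y(p) = H(p)/p.
= lim_{p→0} H(p) = H(0) = num(0)/den(0) = -0.075/16.72 = -0.004486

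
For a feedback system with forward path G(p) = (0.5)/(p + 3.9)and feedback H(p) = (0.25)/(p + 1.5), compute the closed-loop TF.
Closed-loop T = G/(1+GH).
Numerator: G_num * H_den = 0.5*p + 0.75.
Denominator: G_den * H_den + G_num * H_num = (p^2 + 5.4*p + 5.85) + (0.125) = p^2 + 5.4*p + 5.975.
T(p) = (0.5*p + 0.75)/(p^2 + 5.4*p + 5.975)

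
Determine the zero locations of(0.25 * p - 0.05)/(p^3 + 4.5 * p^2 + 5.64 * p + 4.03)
Set numerator = 0: 0.25*p - 0.05 = 0 → Zeros: 0.2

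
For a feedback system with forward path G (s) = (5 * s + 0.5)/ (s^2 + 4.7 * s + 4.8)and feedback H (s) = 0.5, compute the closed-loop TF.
Closed-loop T = G/(1+GH).
Numerator: G_num * H_den = 5*s + 0.5.
Denominator: G_den * H_den + G_num * H_num = (s^2 + 4.7*s + 4.8) + (2.5*s + 0.25) = s^2 + 7.2*s + 5.05.
T(s) = (5*s + 0.5)/(s^2 + 7.2*s + 5.05)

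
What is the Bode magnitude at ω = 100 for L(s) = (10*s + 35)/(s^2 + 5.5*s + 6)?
Substitute s = j*100: L(j100) = 0.00199845 - 0.0999501j.
|L(j100)| = sqrt(Re² + Im²) = 0.09997.
20*log₁₀(0.09997) = -20.00 dB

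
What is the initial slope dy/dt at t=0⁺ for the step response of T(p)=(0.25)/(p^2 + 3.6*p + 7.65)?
IVT: y'(0⁺) = lim_{p→∞} p²·Y(p) = lim_{p→∞} p·T(p).
deg(num) = 0, deg(den) = 2, relative degree = 2 ≥ 2, so p·T(p) → 0. Initial slope = 0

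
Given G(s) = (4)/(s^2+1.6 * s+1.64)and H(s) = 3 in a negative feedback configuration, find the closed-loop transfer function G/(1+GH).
Closed-loop T = G/(1+GH).
Numerator: G_num * H_den = 4.
Denominator: G_den * H_den + G_num * H_num = (s^2 + 1.6*s + 1.64) + (12) = s^2 + 1.6*s + 13.64.
T(s) = (4)/(s^2 + 1.6*s + 13.64)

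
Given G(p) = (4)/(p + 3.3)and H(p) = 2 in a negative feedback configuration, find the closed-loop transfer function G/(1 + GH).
Closed-loop T = G/(1+GH).
Numerator: G_num * H_den = 4.
Denominator: G_den * H_den + G_num * H_num = (p + 3.3) + (8) = p + 11.3.
T(p) = (4)/(p + 11.3)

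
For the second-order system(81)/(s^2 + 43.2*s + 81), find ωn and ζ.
Standard form: ωn²/(s²+2ζωn·s+ωn²).
const=81=ωn² → ωn=9, s coeff=43.2=2ζωn → ζ=2.4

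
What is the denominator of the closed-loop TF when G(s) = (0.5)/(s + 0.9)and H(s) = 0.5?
Characteristic poly = G_den * H_den + G_num * H_num = (s + 0.9) + (0.25) = s + 1.15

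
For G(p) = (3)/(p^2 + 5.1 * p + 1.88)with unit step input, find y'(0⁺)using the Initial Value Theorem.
IVT: y'(0⁺) = lim_{p→∞} p²·Y(p) = lim_{p→∞} p·G(p).
deg(num) = 0, deg(den) = 2, relative degree = 2 ≥ 2, so p·G(p) → 0. Initial slope = 0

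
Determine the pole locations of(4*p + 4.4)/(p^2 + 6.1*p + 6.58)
Set denominator = 0: p^2 + 6.1*p + 6.58 = (p + 4.7)(p + 1.4) = 0 → Poles: -1.4, -4.7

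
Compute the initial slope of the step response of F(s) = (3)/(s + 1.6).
IVT: y'(0⁺) = lim_{s→∞} s²·Y(s) = lim_{s→∞} s·F(s).
deg(num) = 0, deg(den) = 1, relative degree = 1, so s·F(s) → (leading num)/(leading den) = 3/1 = 3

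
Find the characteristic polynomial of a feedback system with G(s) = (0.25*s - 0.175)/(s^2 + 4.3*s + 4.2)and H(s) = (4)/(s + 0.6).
Characteristic poly = G_den * H_den + G_num * H_num = (s^3 + 4.9*s^2 + 6.78*s + 2.52) + (s - 0.7) = s^3 + 4.9*s^2 + 7.78*s + 1.82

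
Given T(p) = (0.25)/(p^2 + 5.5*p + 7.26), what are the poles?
Set denominator = 0: p^2 + 5.5*p + 7.26 = (p + 3.3)(p + 2.2) = 0 → Poles: -2.2, -3.3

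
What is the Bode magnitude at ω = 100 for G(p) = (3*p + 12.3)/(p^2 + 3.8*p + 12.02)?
Substitute p = j*100: G(j100) = -8.86065e-05 - 0.0300395j.
|G(j100)| = sqrt(Re² + Im²) = 0.03004.
20*log₁₀(0.03004) = -30.45 dB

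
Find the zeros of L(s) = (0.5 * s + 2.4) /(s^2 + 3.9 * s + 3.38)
Set numerator = 0: 0.5*s + 2.4 = 0 → Zeros: -4.8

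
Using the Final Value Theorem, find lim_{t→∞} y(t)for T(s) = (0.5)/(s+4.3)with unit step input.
FVT: lim_{t→∞} y(t) = lim_{s→0} s*Y(s) where Y(s) = T(s)/s.
= lim_{s→0} T(s) = T(0) = num(0)/den(0) = 0.5/4.3 = 0.1163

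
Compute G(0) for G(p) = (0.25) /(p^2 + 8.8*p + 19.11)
DC gain = G(0) = num(0)/den(0) = 0.25/19.11 = 0.01308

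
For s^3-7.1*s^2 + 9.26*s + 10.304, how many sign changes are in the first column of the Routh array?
Routh array:
s^3: [1, 9.26]; s^2: [-7.1, 10.304]; s^1: [10.7113]; s^0: [10.304]
First column: [1, -7.1, 10.7113, 10.304]. Sign changes = 2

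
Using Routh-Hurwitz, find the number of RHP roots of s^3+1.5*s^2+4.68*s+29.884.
Routh array:
s^3: [1, 4.68]; s^2: [1.5, 29.884]; s^1: [-15.2427]; s^0: [29.884]
First column: [1, 1.5, -15.2427, 29.884]. Sign changes = RHP roots = 2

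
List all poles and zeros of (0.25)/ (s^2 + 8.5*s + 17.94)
Set denominator = 0: s^2 + 8.5*s + 17.94 = (s + 3.9)(s + 4.6) = 0 → Poles: -3.9, -4.6
Numerator is a nonzero constant (0.25) → Zeros: none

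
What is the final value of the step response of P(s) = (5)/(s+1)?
FVT: lim_{t→∞} y(t) = lim_{s→0} s*Y(s) where Y(s) = P(s)/s.
= lim_{s→0} P(s) = P(0) = num(0)/den(0) = 5/1 = 5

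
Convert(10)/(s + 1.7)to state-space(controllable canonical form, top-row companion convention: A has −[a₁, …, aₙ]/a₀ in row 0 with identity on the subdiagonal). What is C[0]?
Reachable canonical form: C = numerator coefficients (right-aligned, zero-padded to length n).
num = 10, C = [[10]].
C[0] = 10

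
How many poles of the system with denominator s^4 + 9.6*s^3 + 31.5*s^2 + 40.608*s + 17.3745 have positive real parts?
s^4 + 9.6*s^3 + 31.5*s^2 + 40.608*s + 17.3745 = (s + 3.9)(s + 0.9)(s + 1.5)(s + 3.3). Poles: -0.9, -1.5, -3.3, -3.9. RHP poles (Re>0): 0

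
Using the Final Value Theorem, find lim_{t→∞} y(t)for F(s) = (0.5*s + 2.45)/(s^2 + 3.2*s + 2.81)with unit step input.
FVT: lim_{t→∞} y(t) = lim_{s→0} s*Y(s) where Y(s) = F(s)/s.
= lim_{s→0} F(s) = F(0) = num(0)/den(0) = 2.45/2.81 = 0.8719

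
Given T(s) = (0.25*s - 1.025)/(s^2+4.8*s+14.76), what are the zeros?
Set numerator = 0: 0.25*s - 1.025 = 0 → Zeros: 4.1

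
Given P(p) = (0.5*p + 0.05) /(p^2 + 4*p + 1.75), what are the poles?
Set denominator = 0: p^2 + 4*p + 1.75 = (p + 3.5)(p + 0.5) = 0 → Poles: -0.5, -3.5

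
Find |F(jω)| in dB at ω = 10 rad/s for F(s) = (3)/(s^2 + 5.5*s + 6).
Substitute s = j*10: F(j10) = -0.0237754 - 0.0139111j.
|F(j10)| = sqrt(Re² + Im²) = 0.02755.
20*log₁₀(0.02755) = -31.20 dB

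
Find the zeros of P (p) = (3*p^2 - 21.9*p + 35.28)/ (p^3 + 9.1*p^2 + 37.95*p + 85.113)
Set numerator = 0: 3*p^2 - 21.9*p + 35.28 = 3*(p - 2.4)(p - 4.9) = 0 → Zeros: 2.4, 4.9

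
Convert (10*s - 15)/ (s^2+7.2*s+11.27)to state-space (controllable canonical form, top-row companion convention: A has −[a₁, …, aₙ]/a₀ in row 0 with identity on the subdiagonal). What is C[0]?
Reachable canonical form: C = numerator coefficients (right-aligned, zero-padded to length n).
num = 10*s - 15, C = [[10, -15]].
C[0] = 10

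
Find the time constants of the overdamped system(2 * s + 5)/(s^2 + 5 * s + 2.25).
Overdamped: real poles at -0.5, -4.5. τ = -1/pole → τ₁ = 2, τ₂ = 0.2222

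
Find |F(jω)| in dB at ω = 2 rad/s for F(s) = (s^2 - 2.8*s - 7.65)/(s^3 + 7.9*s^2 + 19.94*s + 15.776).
Substitute s = j*2: F(j2) = 0.00459576 + 0.363152j.
|F(j2)| = sqrt(Re² + Im²) = 0.3632.
20*log₁₀(0.3632) = -8.80 dB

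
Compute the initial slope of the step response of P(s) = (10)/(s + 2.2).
IVT: y'(0⁺) = lim_{s→∞} s²·Y(s) = lim_{s→∞} s·P(s).
deg(num) = 0, deg(den) = 1, relative degree = 1, so s·P(s) → (leading num)/(leading den) = 10/1 = 10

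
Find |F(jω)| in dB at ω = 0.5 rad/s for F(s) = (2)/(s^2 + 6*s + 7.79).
Substitute s = j*0.5: F(j0.5) = 0.229 - 0.091114j.
|F(j0.5)| = sqrt(Re² + Im²) = 0.2465.
20*log₁₀(0.2465) = -12.17 dB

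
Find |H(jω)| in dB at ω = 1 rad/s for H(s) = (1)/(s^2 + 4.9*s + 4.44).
Substitute s = j*1: H(j1) = 0.0959725 - 0.136705j.
|H(j1)| = sqrt(Re² + Im²) = 0.167.
20*log₁₀(0.167) = -15.54 dB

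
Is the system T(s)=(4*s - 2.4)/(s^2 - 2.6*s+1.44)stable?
Denominator: s^2 - 2.6*s + 1.44 = (s - 0.8)(s - 1.8). Poles: 0.8, 1.8. All Re(p)<0: No (unstable)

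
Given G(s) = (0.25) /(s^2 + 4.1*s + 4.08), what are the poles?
Set denominator = 0: s^2 + 4.1*s + 4.08 = (s + 1.7)(s + 2.4) = 0 → Poles: -1.7, -2.4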